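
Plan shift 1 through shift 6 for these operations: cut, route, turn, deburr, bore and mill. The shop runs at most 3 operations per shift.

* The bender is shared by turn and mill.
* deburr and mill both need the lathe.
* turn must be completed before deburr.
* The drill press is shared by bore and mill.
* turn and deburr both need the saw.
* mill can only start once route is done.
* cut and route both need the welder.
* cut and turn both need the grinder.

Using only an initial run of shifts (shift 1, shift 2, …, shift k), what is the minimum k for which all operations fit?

3

The precedence chain requires at least 2 distinct shifts.
With at most 3 per shift and 6 operations, at least 2 shifts are needed.
Could 2 shifts be enough, i.e. nothing placed later than shift 2? No: mill must come after route (at shift 1 or later) → {shift 2}; deburr must come after turn (at shift 1 or later) → {shift 2}; mill can't share with deburr (shift 2) → nothing is left.
So 2 shifts is not enough.
3 works (last occupied shift: shift 3): for example cut -> shift 2, bore -> shift 1, route -> shift 1, deburr -> shift 2, turn -> shift 1, mill -> shift 3.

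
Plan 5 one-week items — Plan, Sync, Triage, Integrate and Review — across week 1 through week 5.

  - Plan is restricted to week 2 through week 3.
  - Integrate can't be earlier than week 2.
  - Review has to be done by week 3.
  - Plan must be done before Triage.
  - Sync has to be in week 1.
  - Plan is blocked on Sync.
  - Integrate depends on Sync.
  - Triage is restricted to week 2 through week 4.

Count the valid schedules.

36

Splitting on Plan: it can be week 2 (24), week 3 (12). Listing each branch's schedules as (Sync, Triage, Integrate, Review) by week number:
Plan=week 2: (1,3,2,1) (1,3,2,2) (1,3,2,3) (1,3,3,1) (1,3,3,2) (1,3,3,3) (1,3,4,1) (1,3,4,2) (1,3,4,3) (1,3,5,1) (1,3,5,2) (1,3,5,3) (1,4,2,1) (1,4,2,2) (1,4,2,3) (1,4,3,1) (1,4,3,2) (1,4,3,3) (1,4,4,1) (1,4,4,2) (1,4,4,3) (1,4,5,1) (1,4,5,2) (1,4,5,3) — 24.
Plan=week 3: (1,4,2,1) (1,4,2,2) (1,4,2,3) (1,4,3,1) (1,4,3,2) (1,4,3,3) (1,4,4,1) (1,4,4,2) (1,4,4,3) (1,4,5,1) (1,4,5,2) (1,4,5,3) — 12.
Summing: 24 + 12 = 36.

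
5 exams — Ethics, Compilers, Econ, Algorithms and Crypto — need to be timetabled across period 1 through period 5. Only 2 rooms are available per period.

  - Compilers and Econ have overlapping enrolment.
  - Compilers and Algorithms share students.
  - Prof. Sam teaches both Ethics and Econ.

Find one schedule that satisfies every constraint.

Econ in period 2, Algorithms in period 2, Crypto in period 3, Ethics in period 1, Compilers in period 1

Checking: Ethics(period 1) != Econ(period 2); Compilers(period 1) != Econ(period 2); Compilers(period 1) != Algorithms(period 2); max 2 per period (cap 2).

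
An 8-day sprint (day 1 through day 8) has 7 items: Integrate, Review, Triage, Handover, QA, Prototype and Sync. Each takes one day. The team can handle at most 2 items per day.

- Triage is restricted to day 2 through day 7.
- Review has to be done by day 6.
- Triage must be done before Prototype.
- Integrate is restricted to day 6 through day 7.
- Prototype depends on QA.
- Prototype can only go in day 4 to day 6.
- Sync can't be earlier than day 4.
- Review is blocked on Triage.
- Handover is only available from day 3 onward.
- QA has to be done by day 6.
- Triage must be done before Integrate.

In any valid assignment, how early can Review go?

day 3

Precedence pushes Review to at least day 3; Review's own window allows nothing later than day 6.
Review at day 3 is achievable: Sync -> day 4; QA -> day 1; Integrate -> day 6; Handover -> day 3; Review -> day 3; Prototype -> day 4; Triage -> day 2.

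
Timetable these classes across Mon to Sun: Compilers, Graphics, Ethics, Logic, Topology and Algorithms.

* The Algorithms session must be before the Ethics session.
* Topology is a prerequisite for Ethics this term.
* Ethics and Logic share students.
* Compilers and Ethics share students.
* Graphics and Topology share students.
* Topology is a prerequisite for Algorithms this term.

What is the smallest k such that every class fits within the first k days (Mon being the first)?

3 days

The precedence chain requires at least 3 distinct days.
3 works (last occupied day: Wed): for example Topology in Mon, Algorithms in Tue, Ethics in Wed, Logic in Mon, Graphics in Tue, Compilers in Mon.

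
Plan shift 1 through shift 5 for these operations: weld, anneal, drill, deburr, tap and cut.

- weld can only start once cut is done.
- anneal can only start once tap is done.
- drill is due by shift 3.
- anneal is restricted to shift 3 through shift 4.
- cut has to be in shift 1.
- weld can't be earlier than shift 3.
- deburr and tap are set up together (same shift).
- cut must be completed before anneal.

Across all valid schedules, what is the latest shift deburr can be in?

Deburr must be in the same shift as tap, which can't be after shift 3, so deburr is at most shift 3.
deburr at shift 3 is achievable: tap in shift 3; drill in shift 1; cut in shift 1; anneal in shift 4; weld in shift 3; deburr in shift 3.

shift 3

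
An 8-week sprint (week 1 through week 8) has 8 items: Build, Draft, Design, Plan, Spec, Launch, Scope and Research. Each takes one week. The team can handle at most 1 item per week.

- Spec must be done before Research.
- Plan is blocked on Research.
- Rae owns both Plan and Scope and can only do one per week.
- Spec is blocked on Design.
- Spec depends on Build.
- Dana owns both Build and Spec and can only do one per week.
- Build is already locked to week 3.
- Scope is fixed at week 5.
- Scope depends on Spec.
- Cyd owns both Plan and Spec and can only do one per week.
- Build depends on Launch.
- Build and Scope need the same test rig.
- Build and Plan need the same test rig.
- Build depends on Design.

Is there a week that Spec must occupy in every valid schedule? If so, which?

week 4

Build is fixed at week 3 and must come before Spec, so Spec is at least week 4.
Scope is fixed at week 5 and must come after Spec, so Spec is at most week 4.
So Spec must be week 4.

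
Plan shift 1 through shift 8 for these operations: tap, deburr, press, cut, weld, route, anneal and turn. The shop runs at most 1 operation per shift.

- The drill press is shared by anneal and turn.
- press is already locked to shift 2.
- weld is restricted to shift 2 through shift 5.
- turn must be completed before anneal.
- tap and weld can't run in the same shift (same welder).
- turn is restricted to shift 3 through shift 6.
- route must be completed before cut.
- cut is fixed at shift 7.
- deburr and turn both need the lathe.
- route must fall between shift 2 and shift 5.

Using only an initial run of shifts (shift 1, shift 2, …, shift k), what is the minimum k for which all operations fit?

The precedence chain requires at least 2 distinct shifts.
With at most 1 per shift and 8 operations, at least 8 shifts are needed.
cut can't be placed before shift 7, so the schedule must run through at least shift 7.
8 works (last occupied shift: shift 8): for example route in shift 3, weld in shift 5, turn in shift 4, anneal in shift 6, press in shift 2, deburr in shift 8, tap in shift 1, cut in shift 7.

8 shifts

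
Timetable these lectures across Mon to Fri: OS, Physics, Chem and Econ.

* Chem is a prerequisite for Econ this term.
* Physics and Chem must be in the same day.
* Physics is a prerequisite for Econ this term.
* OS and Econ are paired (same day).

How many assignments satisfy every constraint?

10

Splitting on OS: it can be Tue (1), Wed (2), Thu (3), Fri (4). Listing each branch's schedules as (Physics, Chem, Econ):
OS=Tue: (Mon,Mon,Tue) — 1.
OS=Wed: (Mon,Mon,Wed) (Tue,Tue,Wed) — 2.
OS=Thu: (Mon,Mon,Thu) (Tue,Tue,Thu) (Wed,Wed,Thu) — 3.
OS=Fri: (Mon,Mon,Fri) (Tue,Tue,Fri) (Wed,Wed,Fri) (Thu,Thu,Fri) — 4.
Summing: 1 + 2 + 3 + 4 = 10.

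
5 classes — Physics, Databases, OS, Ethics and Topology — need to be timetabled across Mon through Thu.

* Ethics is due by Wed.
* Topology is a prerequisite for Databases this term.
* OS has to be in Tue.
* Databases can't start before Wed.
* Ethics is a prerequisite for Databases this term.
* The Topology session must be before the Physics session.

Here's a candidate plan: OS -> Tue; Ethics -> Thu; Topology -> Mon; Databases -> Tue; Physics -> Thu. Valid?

Ethics is a prerequisite for Databases this term — violated.
Topology is a prerequisite for Databases this term — holds.
Databases can't start before Wed — violated.
OS has to be in Tue — holds.
The Topology session must be before the Physics session — holds.
Ethics is due by Wed — violated.

No. Ethics is a prerequisite for Databases this term is not satisfied.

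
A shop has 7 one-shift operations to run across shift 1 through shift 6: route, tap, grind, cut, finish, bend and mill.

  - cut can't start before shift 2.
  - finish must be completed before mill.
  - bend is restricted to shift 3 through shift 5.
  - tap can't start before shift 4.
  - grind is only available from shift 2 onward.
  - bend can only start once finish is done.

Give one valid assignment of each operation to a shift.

finish in shift 1, cut in shift 2, bend in shift 3, grind in shift 2, mill in shift 2, route in shift 1, tap in shift 4

Checking: finish(shift 1) before mill(shift 2); finish(shift 1) before bend(shift 3); grind=shift 2 in [shift 2,shift 6]; tap=shift 4 in [shift 4,shift 6]; cut=shift 2 in [shift 2,shift 6]; bend=shift 3 in [shift 3,shift 5].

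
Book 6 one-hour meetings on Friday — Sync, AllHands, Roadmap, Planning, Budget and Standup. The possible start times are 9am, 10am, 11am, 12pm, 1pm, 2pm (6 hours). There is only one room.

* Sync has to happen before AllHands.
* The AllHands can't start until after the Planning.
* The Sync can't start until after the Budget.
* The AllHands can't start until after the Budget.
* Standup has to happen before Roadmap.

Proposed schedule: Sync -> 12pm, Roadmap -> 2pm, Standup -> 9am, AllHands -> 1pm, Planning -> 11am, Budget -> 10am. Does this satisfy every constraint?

Yes

Standup has to happen before Roadmap — holds.
The Sync can't start until after the Budget — holds.
The AllHands can't start until after the Budget — holds.
Sync has to happen before AllHands — holds.
There is only one room — holds.
The AllHands can't start until after the Planning — holds.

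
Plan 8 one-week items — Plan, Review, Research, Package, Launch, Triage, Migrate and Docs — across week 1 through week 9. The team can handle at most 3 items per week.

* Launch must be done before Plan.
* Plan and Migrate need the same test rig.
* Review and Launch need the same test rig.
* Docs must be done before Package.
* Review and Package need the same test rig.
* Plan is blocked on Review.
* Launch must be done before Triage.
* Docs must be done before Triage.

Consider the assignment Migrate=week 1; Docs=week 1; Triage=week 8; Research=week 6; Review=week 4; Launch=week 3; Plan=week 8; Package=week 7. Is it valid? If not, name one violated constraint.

Valid

Plan is blocked on Review — holds.
Review and Package need the same test rig — holds.
Docs must be done before Triage — holds.
Docs must be done before Package — holds.
The team can handle at most 3 items per week — holds.
Launch must be done before Plan — holds.
Launch must be done before Triage — holds.
Review and Launch need the same test rig — holds.
Plan and Migrate need the same test rig — holds.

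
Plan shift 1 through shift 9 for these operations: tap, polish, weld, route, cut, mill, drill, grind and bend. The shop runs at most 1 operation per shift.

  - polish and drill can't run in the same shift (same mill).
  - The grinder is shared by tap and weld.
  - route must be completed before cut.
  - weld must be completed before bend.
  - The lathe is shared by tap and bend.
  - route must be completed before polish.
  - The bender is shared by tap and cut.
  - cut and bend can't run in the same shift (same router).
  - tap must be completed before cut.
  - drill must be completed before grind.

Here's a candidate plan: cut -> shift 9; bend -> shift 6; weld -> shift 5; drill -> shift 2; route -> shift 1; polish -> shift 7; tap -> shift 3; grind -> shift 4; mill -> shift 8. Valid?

Yes, all constraints hold

The bender is shared by tap and cut — holds.
drill must be completed before grind — holds.
polish and drill can't run in the same shift (same mill) — holds.
tap must be completed before cut — holds.
weld must be completed before bend — holds.
The grinder is shared by tap and weld — holds.
The lathe is shared by tap and bend — holds.
route must be completed before cut — holds.
cut and bend can't run in the same shift (same router) — holds.
The shop runs at most 1 operation per shift — holds.
route must be completed before polish — holds.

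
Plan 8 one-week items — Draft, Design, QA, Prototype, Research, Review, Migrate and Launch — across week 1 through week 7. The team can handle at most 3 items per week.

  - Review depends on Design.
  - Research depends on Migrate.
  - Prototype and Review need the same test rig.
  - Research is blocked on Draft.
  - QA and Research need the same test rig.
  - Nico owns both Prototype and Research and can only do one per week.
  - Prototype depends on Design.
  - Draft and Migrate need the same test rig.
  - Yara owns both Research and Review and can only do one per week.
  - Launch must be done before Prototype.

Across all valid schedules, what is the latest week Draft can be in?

Downstream work caps Draft at week 6.
Draft at week 6 is achievable: Migrate in week 1; Design in week 1; QA in week 2; Prototype in week 2; Launch in week 1; Review in week 3; Draft in week 6; Research in week 7.

week 6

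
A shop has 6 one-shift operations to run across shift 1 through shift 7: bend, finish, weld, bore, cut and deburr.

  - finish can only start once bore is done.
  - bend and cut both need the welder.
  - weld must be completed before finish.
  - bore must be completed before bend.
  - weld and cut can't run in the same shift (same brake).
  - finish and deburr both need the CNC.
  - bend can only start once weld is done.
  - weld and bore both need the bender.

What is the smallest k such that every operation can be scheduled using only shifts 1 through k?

The precedence chain requires at least 2 distinct shifts.
Could 2 shifts be enough, i.e. nothing placed later than shift 2? No: bend must come after weld (at shift 1 or later) → {shift 2}; weld must come before bend (at shift 2 or earlier) → {shift 1}; cut can't share with weld (shift 1) → {shift 2}; cut can't share with bend (shift 2) → nothing is left.
So 2 shifts is not enough.
3 works (last occupied shift: shift 3): for example deburr=shift 1, finish=shift 3, cut=shift 2, bore=shift 2, bend=shift 3, weld=shift 1.

3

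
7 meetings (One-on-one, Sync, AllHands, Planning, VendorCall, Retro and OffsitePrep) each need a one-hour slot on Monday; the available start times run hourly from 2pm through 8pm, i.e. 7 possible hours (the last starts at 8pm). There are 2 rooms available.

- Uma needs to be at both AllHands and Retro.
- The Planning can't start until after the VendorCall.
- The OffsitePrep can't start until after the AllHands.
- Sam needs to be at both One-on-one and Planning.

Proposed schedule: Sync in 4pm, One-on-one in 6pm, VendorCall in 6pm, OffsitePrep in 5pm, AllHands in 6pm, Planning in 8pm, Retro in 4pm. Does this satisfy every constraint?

The Planning can't start until after the VendorCall — holds.
Sam needs to be at both One-on-one and Planning — holds.
The OffsitePrep can't start until after the AllHands — violated.
There are 2 rooms available — violated.
Uma needs to be at both AllHands and Retro — holds.

No — it violates: There are 2 rooms available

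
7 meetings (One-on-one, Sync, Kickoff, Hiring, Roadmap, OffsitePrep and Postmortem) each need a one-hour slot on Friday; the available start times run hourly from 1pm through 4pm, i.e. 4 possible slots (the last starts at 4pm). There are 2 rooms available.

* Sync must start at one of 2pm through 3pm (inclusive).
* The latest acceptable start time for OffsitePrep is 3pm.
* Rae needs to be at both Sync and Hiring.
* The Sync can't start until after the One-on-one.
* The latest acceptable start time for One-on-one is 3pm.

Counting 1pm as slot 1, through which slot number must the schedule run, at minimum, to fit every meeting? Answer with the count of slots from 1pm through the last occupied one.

The precedence chain requires at least 2 distinct slots.
With at most 2 per slot and 7 meetings, at least 4 slots are needed.
4 works (last occupied slot: 4pm): for example Hiring=3pm; Sync=2pm; Postmortem=4pm; OffsitePrep=1pm; Roadmap=3pm; Kickoff=2pm; One-on-one=1pm.

4 slots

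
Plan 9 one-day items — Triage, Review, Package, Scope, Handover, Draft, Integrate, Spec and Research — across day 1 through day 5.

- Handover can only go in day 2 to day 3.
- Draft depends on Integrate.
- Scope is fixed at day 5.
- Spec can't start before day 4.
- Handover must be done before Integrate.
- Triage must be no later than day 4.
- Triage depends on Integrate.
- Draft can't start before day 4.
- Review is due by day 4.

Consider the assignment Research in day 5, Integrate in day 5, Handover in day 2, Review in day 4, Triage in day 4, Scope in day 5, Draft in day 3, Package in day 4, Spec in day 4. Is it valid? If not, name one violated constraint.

No — it violates: Draft depends on Integrate

Spec can't start before day 4 — holds.
Triage depends on Integrate — violated.
Draft can't start before day 4 — violated.
Triage must be no later than day 4 — holds.
Handover must be done before Integrate — holds.
Scope is fixed at day 5 — holds.
Draft depends on Integrate — violated.
Review is due by day 4 — holds.
Handover can only go in day 2 to day 3 — holds.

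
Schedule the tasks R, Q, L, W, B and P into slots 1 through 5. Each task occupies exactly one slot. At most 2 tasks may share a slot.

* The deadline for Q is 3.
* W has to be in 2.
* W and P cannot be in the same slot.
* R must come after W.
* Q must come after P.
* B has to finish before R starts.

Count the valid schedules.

Splitting on R: it can be 3 (9), 4 (19), 5 (28). Listing each branch's schedules as (Q, L, W, B, P):
R=3: (2,3,2,1,1) (2,4,2,1,1) (2,5,2,1,1) (3,1,2,2,1) (3,2,2,1,1) (3,4,2,1,1) (3,4,2,2,1) (3,5,2,1,1) (3,5,2,2,1) — 9.
R=4: (2,1,2,3,1) (2,3,2,1,1) (2,3,2,3,1) (2,4,2,1,1) (2,4,2,3,1) (2,5,2,1,1) (2,5,2,3,1) (3,1,2,2,1) (3,1,2,3,1) (3,2,2,1,1) (3,2,2,3,1) (3,3,2,1,1) (3,3,2,2,1) (3,4,2,1,1) (3,4,2,2,1) (3,4,2,3,1) (3,5,2,1,1) (3,5,2,2,1) (3,5,2,3,1) — 19.
R=5: (2,1,2,3,1) (2,1,2,4,1) (2,3,2,1,1) (2,3,2,3,1) (2,3,2,4,1) (2,4,2,1,1) (2,4,2,3,1) (2,4,2,4,1) (2,5,2,1,1) (2,5,2,3,1) (2,5,2,4,1) (3,1,2,2,1) (3,1,2,3,1) (3,1,2,4,1) (3,2,2,1,1) (3,2,2,3,1) (3,2,2,4,1) (3,3,2,1,1) (3,3,2,2,1) (3,3,2,4,1) (3,4,2,1,1) (3,4,2,2,1) (3,4,2,3,1) (3,4,2,4,1) (3,5,2,1,1) (3,5,2,2,1) (3,5,2,3,1) (3,5,2,4,1) — 28.
Summing: 9 + 19 + 28 = 56.

56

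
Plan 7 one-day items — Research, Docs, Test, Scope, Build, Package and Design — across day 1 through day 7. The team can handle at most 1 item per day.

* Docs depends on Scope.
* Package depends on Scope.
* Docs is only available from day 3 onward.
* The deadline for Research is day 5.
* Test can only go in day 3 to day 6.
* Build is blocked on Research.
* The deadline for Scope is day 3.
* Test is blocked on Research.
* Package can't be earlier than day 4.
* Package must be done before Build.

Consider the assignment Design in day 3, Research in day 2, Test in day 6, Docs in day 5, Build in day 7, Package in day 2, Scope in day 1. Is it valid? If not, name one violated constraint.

No. Package can't be earlier than day 4 is not satisfied.

Test is blocked on Research — holds.
Test can only go in day 3 to day 6 — holds.
Docs is only available from day 3 onward — holds.
Package depends on Scope — holds.
Package can't be earlier than day 4 — violated.
The deadline for Scope is day 3 — holds.
The team can handle at most 1 item per day — violated.
Docs depends on Scope — holds.
Package must be done before Build — holds.
Build is blocked on Research — holds.
The deadline for Research is day 5 — holds.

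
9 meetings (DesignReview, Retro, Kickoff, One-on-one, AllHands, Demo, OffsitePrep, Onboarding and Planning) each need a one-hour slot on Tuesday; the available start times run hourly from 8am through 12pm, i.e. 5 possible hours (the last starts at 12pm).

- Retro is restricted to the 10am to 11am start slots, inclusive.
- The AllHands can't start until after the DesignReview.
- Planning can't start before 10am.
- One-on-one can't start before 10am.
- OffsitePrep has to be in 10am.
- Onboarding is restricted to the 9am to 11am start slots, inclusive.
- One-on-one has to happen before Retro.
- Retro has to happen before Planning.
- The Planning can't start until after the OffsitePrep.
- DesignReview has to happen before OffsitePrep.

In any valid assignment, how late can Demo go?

Demo at 12pm is achievable: One-on-one in 10am, Demo in 12pm, AllHands in 9am, OffsitePrep in 10am, Retro in 11am, Kickoff in 8am, DesignReview in 8am, Planning in 12pm, Onboarding in 9am.

12pm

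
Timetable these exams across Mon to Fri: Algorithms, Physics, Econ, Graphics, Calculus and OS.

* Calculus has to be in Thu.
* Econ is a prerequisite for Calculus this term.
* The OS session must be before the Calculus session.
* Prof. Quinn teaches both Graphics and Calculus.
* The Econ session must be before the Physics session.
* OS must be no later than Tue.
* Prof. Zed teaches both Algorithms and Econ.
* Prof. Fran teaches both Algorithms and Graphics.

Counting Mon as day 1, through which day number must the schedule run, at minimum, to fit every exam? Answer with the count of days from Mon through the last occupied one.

4

The precedence chain requires at least 2 distinct days.
Calculus can't be placed before Thu — that is day 4 counting from Mon — so the schedule must run through at least 4 days.
4 works (last occupied day: Thu): for example Physics -> Tue; Algorithms -> Tue; Econ -> Mon; Calculus -> Thu; OS -> Mon; Graphics -> Mon.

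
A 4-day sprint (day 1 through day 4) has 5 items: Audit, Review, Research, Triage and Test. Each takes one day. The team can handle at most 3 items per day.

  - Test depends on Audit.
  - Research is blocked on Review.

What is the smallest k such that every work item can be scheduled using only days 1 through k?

2 days

The precedence chain requires at least 2 distinct days.
With at most 3 per day and 5 work items, at least 2 days are needed.
2 works (last occupied day: day 2): for example Audit=day 1, Test=day 2, Review=day 1, Research=day 2, Triage=day 1.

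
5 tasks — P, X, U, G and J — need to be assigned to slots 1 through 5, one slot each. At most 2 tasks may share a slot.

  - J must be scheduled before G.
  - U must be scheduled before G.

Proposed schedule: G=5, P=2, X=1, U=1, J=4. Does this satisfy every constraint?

U must be scheduled before G — holds.
At most 2 tasks may share a slot — holds.
J must be scheduled before G — holds.

Yes, all constraints hold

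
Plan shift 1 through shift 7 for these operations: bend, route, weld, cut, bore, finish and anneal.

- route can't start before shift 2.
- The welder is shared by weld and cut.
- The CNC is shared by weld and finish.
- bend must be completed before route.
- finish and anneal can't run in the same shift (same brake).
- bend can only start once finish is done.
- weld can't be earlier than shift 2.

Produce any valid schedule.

bend in shift 2, bore in shift 1, route in shift 3, finish in shift 1, weld in shift 2, anneal in shift 2, cut in shift 1

Checking: bend(shift 2) before route(shift 3); finish(shift 1) before bend(shift 2); weld(shift 2) != cut(shift 1); finish(shift 1) != anneal(shift 2); weld(shift 2) != finish(shift 1); weld=shift 2 in [shift 2,shift 7]; route=shift 3 in [shift 2,shift 7].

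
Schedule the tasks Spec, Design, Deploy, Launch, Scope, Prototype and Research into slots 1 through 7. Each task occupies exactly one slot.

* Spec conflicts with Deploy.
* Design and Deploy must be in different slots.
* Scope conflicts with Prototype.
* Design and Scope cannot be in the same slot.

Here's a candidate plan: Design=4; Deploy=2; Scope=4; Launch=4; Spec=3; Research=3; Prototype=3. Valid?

Invalid. Design and Scope cannot be in the same slot.

Spec conflicts with Deploy — holds.
Design and Deploy must be in different slots — holds.
Scope conflicts with Prototype — holds.
Design and Scope cannot be in the same slot — violated.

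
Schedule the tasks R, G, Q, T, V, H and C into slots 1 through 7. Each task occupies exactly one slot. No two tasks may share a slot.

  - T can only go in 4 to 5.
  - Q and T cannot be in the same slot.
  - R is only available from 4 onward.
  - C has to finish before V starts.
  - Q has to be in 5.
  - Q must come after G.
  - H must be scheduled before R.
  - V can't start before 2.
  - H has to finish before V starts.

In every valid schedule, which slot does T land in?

4

T's window is 4–5.
Q is fixed at 5, and T can't share a slot with Q.
So T must be 4.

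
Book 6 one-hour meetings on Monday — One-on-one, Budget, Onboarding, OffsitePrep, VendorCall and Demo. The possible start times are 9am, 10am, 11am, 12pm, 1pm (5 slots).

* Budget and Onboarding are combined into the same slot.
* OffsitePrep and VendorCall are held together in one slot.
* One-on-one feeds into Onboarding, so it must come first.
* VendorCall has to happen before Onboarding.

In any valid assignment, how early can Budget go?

10am

Budget must be in the same slot as Onboarding, which can't be before 10am, so Budget is at least 10am.
Budget at 10am is achievable: One-on-one in 9am, OffsitePrep in 9am, Budget in 10am, Onboarding in 10am, Demo in 9am, VendorCall in 9am.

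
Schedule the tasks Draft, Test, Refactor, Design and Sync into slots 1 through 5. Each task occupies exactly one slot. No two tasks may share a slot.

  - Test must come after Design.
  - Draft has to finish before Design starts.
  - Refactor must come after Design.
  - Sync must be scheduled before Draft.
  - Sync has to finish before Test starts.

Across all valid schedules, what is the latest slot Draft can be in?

Precedence pushes Draft to at least 2; downstream work caps Draft at 3.
Draft at 2 is achievable: Sync=1, Refactor=5, Test=4, Draft=2, Design=3.
Nothing later works — the capacity limit rule out every slot after 2.

2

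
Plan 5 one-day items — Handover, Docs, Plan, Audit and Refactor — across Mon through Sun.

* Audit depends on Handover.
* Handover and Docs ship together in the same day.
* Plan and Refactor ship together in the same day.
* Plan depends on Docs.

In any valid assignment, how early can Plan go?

Precedence pushes Plan to at least Tue.
Plan at Tue is achievable: Plan=Tue; Audit=Tue; Docs=Mon; Refactor=Tue; Handover=Mon.

Tue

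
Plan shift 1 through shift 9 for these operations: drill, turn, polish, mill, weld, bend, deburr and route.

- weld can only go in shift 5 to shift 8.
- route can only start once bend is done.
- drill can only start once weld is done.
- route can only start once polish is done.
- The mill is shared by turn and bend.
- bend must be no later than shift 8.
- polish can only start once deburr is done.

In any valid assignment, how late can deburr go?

shift 7

Downstream work caps deburr at shift 7.
deburr at shift 7 is achievable: weld in shift 5; turn in shift 2; deburr in shift 7; drill in shift 6; bend in shift 1; polish in shift 8; route in shift 9; mill in shift 1.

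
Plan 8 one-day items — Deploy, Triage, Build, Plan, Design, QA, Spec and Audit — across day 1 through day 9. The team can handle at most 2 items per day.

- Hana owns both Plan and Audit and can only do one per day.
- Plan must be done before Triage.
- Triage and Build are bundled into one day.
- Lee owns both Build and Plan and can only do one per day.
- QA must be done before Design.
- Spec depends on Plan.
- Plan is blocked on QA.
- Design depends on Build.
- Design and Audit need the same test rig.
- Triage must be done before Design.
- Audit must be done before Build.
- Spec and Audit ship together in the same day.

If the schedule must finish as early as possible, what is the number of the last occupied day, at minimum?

The precedence chain requires at least 5 distinct days.
With at most 2 per day and 8 tasks, at least 4 days are needed.
5 works (last occupied day: day 5): for example Build in day 4; Plan in day 2; Deploy in day 1; Triage in day 4; Audit in day 3; Design in day 5; Spec in day 3; QA in day 1.

5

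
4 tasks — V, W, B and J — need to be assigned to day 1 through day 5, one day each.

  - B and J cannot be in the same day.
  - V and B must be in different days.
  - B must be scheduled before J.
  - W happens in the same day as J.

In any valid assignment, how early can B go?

day 1

Downstream work caps B at day 4.
B at day 1 is achievable: J=day 2; W=day 2; V=day 2; B=day 1.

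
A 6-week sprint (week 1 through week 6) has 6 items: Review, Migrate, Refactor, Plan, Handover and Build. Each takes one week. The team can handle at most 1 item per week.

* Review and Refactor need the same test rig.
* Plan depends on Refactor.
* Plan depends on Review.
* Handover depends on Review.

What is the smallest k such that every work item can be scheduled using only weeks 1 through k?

6 weeks

The precedence chain requires at least 2 distinct weeks.
With at most 1 per week and 6 work items, at least 6 weeks are needed.
6 works (last occupied week: week 6): for example Plan -> week 3; Migrate -> week 5; Handover -> week 4; Review -> week 1; Build -> week 6; Refactor -> week 2.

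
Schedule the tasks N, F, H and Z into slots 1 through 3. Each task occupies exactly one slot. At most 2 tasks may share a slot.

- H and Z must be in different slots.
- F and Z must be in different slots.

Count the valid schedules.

30

Splitting on N: it can be 1 (10), 2 (10), 3 (10). Listing each branch's schedules as (F, H, Z):
N=1: (1,2,3) (1,3,2) (2,1,3) (2,2,1) (2,2,3) (2,3,1) (3,1,2) (3,2,1) (3,3,1) (3,3,2) — 10.
N=2: (1,1,2) (1,1,3) (1,2,3) (1,3,2) (2,1,3) (2,3,1) (3,1,2) (3,2,1) (3,3,1) (3,3,2) — 10.
N=3: (1,1,2) (1,1,3) (1,2,3) (1,3,2) (2,1,3) (2,2,1) (2,2,3) (2,3,1) (3,1,2) (3,2,1) — 10.
Summing: 10 + 10 + 10 = 30.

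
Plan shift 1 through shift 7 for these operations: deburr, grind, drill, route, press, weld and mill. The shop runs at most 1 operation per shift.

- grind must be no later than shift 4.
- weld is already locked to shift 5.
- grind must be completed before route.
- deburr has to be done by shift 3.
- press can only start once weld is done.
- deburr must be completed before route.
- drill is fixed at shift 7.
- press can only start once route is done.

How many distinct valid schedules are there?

Splitting on deburr: it can be shift 1 (3), shift 2 (3), shift 3 (2). Listing each branch's schedules as (grind, drill, route, press, weld, mill) by shift number:
deburr=shift 1: (2,7,3,6,5,4) (2,7,4,6,5,3) (3,7,4,6,5,2) — 3.
deburr=shift 2: (1,7,3,6,5,4) (1,7,4,6,5,3) (3,7,4,6,5,1) — 3.
deburr=shift 3: (1,7,4,6,5,2) (2,7,4,6,5,1) — 2.
Summing: 3 + 3 + 2 = 8.

8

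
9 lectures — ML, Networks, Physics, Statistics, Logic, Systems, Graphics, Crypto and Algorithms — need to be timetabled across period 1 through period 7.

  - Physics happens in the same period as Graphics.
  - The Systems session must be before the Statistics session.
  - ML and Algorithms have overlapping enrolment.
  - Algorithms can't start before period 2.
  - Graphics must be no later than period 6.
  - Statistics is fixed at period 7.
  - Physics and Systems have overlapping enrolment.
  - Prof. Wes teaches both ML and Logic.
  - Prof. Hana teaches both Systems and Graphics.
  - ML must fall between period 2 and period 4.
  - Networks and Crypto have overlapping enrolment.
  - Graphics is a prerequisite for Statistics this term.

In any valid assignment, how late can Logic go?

Logic at period 7 is achievable: Physics -> period 1, Logic -> period 7, Statistics -> period 7, Networks -> period 1, Crypto -> period 2, ML -> period 2, Algorithms -> period 3, Systems -> period 2, Graphics -> period 1.

period 7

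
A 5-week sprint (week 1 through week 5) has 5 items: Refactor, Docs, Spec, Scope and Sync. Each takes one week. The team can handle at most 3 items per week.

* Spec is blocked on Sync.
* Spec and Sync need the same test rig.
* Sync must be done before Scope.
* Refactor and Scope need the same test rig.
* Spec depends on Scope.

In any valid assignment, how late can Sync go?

week 3

Downstream work caps Sync at week 3.
Sync at week 3 is achievable: Sync in week 3, Docs in week 1, Spec in week 5, Refactor in week 1, Scope in week 4.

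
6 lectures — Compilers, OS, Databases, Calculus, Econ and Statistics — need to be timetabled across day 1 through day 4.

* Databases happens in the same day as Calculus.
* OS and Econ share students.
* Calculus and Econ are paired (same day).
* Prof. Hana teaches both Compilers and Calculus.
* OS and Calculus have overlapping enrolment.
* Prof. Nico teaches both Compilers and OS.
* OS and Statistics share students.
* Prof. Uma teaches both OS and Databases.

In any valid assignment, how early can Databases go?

day 1

Databases at day 1 is achievable: Statistics=day 1; Compilers=day 2; Econ=day 1; Databases=day 1; Calculus=day 1; OS=day 3.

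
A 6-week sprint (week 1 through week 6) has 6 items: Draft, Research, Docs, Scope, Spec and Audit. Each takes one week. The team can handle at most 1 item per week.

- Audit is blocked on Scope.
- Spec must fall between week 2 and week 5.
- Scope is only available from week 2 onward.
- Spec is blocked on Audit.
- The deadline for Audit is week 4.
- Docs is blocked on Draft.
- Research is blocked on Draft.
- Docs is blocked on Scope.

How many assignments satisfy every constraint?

7

Splitting on Research: it can be week 2 (1), week 3 (1), week 4 (1), week 5 (1), week 6 (3). Listing each branch's schedules as (Draft, Docs, Scope, Spec, Audit) by week number:
Research=week 2: (1,6,3,5,4) — 1.
Research=week 3: (1,6,2,5,4) — 1.
Research=week 4: (1,6,2,5,3) — 1.
Research=week 5: (1,6,2,4,3) — 1.
Research=week 6: (1,3,2,5,4) (1,4,2,5,3) (1,5,2,4,3) — 3.
Summing: 1 + 1 + 1 + 1 + 3 = 7.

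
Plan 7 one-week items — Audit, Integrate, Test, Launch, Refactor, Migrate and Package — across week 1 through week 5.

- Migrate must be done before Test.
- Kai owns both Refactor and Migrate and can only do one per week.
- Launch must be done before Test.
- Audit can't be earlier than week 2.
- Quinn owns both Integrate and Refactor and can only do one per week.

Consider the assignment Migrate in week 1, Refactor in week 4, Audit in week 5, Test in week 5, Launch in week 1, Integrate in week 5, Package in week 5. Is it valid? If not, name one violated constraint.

Yes, all constraints hold

Launch must be done before Test — holds.
Quinn owns both Integrate and Refactor and can only do one per week — holds.
Kai owns both Refactor and Migrate and can only do one per week — holds.
Audit can't be earlier than week 2 — holds.
Migrate must be done before Test — holds.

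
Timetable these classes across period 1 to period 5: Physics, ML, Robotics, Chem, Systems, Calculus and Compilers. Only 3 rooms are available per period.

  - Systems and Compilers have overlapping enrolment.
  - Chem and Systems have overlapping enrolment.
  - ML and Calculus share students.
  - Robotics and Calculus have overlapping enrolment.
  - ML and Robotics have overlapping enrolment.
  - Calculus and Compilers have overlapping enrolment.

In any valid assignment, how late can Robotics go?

Robotics at period 5 is achievable: Robotics -> period 5; Calculus -> period 2; Chem -> period 1; ML -> period 1; Physics -> period 1; Compilers -> period 3; Systems -> period 2.

period 5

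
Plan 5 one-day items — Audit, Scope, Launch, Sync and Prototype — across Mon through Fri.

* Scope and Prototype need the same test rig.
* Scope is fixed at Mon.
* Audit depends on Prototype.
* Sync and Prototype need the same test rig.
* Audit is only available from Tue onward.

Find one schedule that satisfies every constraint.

Scope=Mon; Sync=Mon; Audit=Wed; Launch=Mon; Prototype=Tue

Checking: Prototype(Tue) before Audit(Wed); Sync(Mon) != Prototype(Tue); Scope(Mon) != Prototype(Tue); Audit=Wed in [Tue,Fri]; Scope=Mon in [Mon,Mon].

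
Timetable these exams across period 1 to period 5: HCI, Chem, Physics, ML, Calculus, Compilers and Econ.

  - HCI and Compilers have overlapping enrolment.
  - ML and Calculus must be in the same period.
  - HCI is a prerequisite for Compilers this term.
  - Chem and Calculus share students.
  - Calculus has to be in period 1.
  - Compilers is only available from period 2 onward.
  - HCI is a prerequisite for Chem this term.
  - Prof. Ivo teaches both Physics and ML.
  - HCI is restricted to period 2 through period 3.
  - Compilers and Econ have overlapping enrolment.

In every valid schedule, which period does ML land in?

period 1

ML must be in the same period as Calculus, which can't be after period 1, so ML is at most period 1.
So ML is pinned to period 1.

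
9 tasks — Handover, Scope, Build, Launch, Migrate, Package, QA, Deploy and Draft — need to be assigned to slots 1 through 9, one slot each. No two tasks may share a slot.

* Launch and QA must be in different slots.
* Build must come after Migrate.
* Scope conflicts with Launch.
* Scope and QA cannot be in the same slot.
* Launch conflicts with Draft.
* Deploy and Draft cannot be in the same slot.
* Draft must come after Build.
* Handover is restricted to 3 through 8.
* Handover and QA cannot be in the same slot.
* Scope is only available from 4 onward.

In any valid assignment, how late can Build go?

Precedence pushes Build to at least 2; downstream work caps Build at 8.
Build at 8 is achievable: Scope in 4, Launch in 2, Migrate in 1, QA in 6, Package in 5, Deploy in 7, Draft in 9, Build in 8, Handover in 3.

8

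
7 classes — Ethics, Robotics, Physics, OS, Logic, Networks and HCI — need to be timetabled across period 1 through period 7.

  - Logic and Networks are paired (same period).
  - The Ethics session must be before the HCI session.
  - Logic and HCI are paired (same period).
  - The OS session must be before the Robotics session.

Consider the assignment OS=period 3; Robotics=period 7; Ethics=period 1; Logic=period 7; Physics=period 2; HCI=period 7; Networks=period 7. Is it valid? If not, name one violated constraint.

Logic and HCI are paired (same period) — holds.
The OS session must be before the Robotics session — holds.
Logic and Networks are paired (same period) — holds.
The Ethics session must be before the HCI session — holds.

Valid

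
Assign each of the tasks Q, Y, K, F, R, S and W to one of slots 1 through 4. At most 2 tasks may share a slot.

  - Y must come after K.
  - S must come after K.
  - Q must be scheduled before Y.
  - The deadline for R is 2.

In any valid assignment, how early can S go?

2

Precedence pushes S to at least 2.
S at 2 is achievable: Q=2; F=3; S=2; R=1; Y=3; W=4; K=1.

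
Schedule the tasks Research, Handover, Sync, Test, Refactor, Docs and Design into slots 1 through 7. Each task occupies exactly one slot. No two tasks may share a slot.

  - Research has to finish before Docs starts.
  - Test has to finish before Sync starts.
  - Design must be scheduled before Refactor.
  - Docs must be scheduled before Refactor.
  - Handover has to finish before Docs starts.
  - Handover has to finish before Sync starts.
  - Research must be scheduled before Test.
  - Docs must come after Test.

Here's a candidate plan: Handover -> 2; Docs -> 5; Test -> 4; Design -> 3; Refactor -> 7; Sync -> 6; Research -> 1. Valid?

Valid

Handover has to finish before Docs starts — holds.
Design must be scheduled before Refactor — holds.
Research must be scheduled before Test — holds.
No two tasks may share a slot — holds.
Docs must be scheduled before Refactor — holds.
Docs must come after Test — holds.
Handover has to finish before Sync starts — holds.
Research has to finish before Docs starts — holds.
Test has to finish before Sync starts — holds.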